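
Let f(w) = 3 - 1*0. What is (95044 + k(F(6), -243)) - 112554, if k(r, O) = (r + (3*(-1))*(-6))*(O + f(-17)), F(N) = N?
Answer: -23270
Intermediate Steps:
f(w) = 3 (f(w) = 3 + 0 = 3)
k(r, O) = (3 + O)*(18 + r) (k(r, O) = (r + (3*(-1))*(-6))*(O + 3) = (r - 3*(-6))*(3 + O) = (r + 18)*(3 + O) = (18 + r)*(3 + O) = (3 + O)*(18 + r))
(95044 + k(F(6), -243)) - 112554 = (95044 + (54 + 3*6 + 18*(-243) - 243*6)) - 112554 = (95044 + (54 + 18 - 4374 - 1458)) - 112554 = (95044 - 5760) - 112554 = 89284 - 112554 = -23270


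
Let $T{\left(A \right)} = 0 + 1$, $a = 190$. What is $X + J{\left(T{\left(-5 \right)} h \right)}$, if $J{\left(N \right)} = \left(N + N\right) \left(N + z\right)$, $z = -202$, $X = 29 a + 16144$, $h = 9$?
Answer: $18180$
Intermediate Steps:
$T{\left(A \right)} = 1$
$X = 21654$ ($X = 29 \cdot 190 + 16144 = 5510 + 16144 = 21654$)
$J{\left(N \right)} = 2 N \left(-202 + N\right)$ ($J{\left(N \right)} = \left(N + N\right) \left(N - 202\right) = 2 N \left(-202 + N\right)$)
$X + J{\left(T{\left(-5 \right)} h \right)} = 21654 + 2 \cdot 1 \cdot 9 \left(-202 + 1 \cdot 9\right) = 21654 + 2 \cdot 9 \left(-202 + 9\right) = 21654 + 2 \cdot 9 \left(-193\right) = 21654 - 3474 = 18180$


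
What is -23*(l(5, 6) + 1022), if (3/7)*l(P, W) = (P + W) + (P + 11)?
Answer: -24955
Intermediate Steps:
l(P, W) = 77/3 + 7*W/3 + 14*P/3 (l(P, W) = 7*((P + W) + (P + 11))/3 = 7*((P + W) + (11 + P))/3 = 7*(11 + W + 2*P)/3 = 77/3 + 7*W/3 + 14*P/3)
-23*(l(5, 6) + 1022) = -23*((77/3 + (7/3)*6 + (14/3)*5) + 1022) = -23*((77/3 + 14 + 70/3) + 1022) = -23*(63 + 1022) = -23*1085 = -24955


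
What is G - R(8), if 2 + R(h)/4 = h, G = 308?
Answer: 284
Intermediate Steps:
R(h) = -8 + 4*h
G - R(8) = 308 - (-8 + 4*8) = 308 - (-8 + 32) = 308 - 1*24 = 308 - 24 = 284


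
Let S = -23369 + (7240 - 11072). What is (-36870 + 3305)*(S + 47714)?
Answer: -688518845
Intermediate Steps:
S = -27201 (S = -23369 - 3832 = -27201)
(-36870 + 3305)*(S + 47714) = (-36870 + 3305)*(-27201 + 47714) = -33565*20513 = -688518845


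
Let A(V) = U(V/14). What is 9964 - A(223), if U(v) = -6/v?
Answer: 2222056/223 ≈ 9964.4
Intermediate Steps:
A(V) = -84/V (A(V) = -6*14/V = -84/V)
9964 - A(223) = 9964 - (-84)/223 = 9964 - 1*(-84/223) = 9964 + 84/223 = 2222056/223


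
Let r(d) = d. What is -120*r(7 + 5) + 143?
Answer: -1297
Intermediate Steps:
-120*r(7 + 5) + 143 = -120*(7 + 5) + 143 = -120*12 + 143 = -1440 + 143 = -1297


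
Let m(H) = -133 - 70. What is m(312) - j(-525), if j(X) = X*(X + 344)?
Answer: -95228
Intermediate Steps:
m(H) = -203
j(X) = X*(344 + X)
m(312) - j(-525) = -203 - (-525)*(344 - 525) = -203 - (-525)*(-181) = -203 - 1*95025 = -203 - 95025 = -95228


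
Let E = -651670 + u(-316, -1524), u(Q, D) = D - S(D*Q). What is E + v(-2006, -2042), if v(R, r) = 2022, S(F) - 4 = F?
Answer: -1132760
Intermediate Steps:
S(F) = 4 + F
u(Q, D) = -4 + D - D*Q (u(Q, D) = D - (4 + D*Q) = D + (-4 - D*Q) = -4 + D - D*Q)
E = -1134782 (E = -651670 + (-4 - 1524 - 1*(-1524)*(-316)) = -651670 + (-4 - 1524 - 481584) = -651670 - 483112 = -1134782)
E + v(-2006, -2042) = -1134782 + 2022 = -1132760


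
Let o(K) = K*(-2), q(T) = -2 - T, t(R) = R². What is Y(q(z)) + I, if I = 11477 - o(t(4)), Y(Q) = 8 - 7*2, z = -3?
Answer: 11503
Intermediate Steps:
o(K) = -2*K
Y(Q) = -6 (Y(Q) = 8 - 14 = -6)
I = 11509 (I = 11477 - (-2)*4² = 11477 - (-2)*16 = 11477 - 1*(-32) = 11477 + 32 = 11509)
Y(q(z)) + I = -6 + 11509 = 11503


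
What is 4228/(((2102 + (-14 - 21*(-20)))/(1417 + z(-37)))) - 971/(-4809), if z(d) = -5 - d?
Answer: 2455346518/1005081 ≈ 2442.9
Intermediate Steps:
4228/(((2102 + (-14 - 21*(-20)))/(1417 + z(-37)))) - 971/(-4809) = 4228/(((2102 + (-14 - 21*(-20)))/(1417 + (-5 - 1*(-37))))) - 971/(-4809) = 4228/(((2102 + (-14 + 420))/(1417 + (-5 + 37)))) - 971*(-1/4809) = 4228/(((2102 + 406)/(1417 + 32))) + 971/4809 = 4228/((2508/1449)) + 971/4809 = 4228/((2508*(1/1449))) + 971/4809 = 4228/(836/483) + 971/4809 = 4228*(483/836) + 971/4809 = 510531/209 + 971/4809 = 2455346518/1005081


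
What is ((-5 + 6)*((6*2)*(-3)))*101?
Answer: -3636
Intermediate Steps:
((-5 + 6)*((6*2)*(-3)))*101 = (1*(12*(-3)))*101 = (1*(-36))*101 = -36*101 = -3636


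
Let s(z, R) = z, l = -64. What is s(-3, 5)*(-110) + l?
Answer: 266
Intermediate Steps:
s(-3, 5)*(-110) + l = -3*(-110) - 64 = 330 - 64 = 266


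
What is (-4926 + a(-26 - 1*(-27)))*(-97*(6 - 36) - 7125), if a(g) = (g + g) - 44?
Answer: 20940120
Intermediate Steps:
a(g) = -44 + 2*g (a(g) = 2*g - 44 = -44 + 2*g)
(-4926 + a(-26 - 1*(-27)))*(-97*(6 - 36) - 7125) = (-4926 + (-44 + 2*(-26 - 1*(-27))))*(-97*(6 - 36) - 7125) = (-4926 + (-44 + 2*(-26 + 27)))*(-97*(-30) - 7125) = (-4926 + (-44 + 2*1))*(2910 - 7125) = (-4926 + (-44 + 2))*(-4215) = (-4926 - 42)*(-4215) = -4968*(-4215) = 20940120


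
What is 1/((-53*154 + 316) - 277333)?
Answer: -1/285179 ≈ -3.5066e-6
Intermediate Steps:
1/((-53*154 + 316) - 277333) = 1/((-8162 + 316) - 277333) = 1/(-7846 - 277333) = 1/(-285179) = -1/285179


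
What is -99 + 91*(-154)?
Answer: -14113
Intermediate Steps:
-99 + 91*(-154) = -99 - 14014 = -14113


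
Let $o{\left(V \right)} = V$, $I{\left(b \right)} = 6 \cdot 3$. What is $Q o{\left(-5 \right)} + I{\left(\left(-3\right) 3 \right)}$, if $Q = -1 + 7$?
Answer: $-12$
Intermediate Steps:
$I{\left(b \right)} = 18$
$Q = 6$
$Q o{\left(-5 \right)} + I{\left(\left(-3\right) 3 \right)} = 6 \left(-5\right) + 18 = -30 + 18 = -12$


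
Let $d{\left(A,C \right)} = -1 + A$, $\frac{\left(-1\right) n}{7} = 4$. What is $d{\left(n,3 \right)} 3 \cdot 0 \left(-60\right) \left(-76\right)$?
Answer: $0$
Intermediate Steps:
$n = -28$ ($n = \left(-7\right) 4 = -28$)
$d{\left(n,3 \right)} 3 \cdot 0 \left(-60\right) \left(-76\right) = \left(-1 - 28\right) 3 \cdot 0 \left(-60\right) \left(-76\right) = \left(-29\right) 3 \cdot 0 \left(-60\right) \left(-76\right) = \left(-87\right) 0 \left(-60\right) \left(-76\right) = 0 \left(-60\right) \left(-76\right) = 0 \left(-76\right) = 0$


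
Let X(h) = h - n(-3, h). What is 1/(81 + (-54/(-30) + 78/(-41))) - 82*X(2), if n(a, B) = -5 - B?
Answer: -12238787/16584 ≈ -737.99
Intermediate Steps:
X(h) = 5 + 2*h (X(h) = h - (-5 - h) = h + (5 + h) = 5 + 2*h)
1/(81 + (-54/(-30) + 78/(-41))) - 82*X(2) = 1/(81 + (-54/(-30) + 78/(-41))) - 82*(5 + 2*2) = 1/(81 + (-54*(-1/30) + 78*(-1/41))) - 82*(5 + 4) = 1/(81 + (9/5 - 78/41)) - 82*9 = 1/(81 - 21/205) - 738 = 1/(16584/205) - 738 = 205/16584 - 738 = -12238787/16584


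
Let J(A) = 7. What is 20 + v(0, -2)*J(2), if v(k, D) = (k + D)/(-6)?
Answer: 67/3 ≈ 22.333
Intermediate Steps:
v(k, D) = -D/6 - k/6 (v(k, D) = (D + k)*(-⅙) = -D/6 - k/6)
20 + v(0, -2)*J(2) = 20 + (-⅙*(-2) - ⅙*0)*7 = 20 + (⅓ + 0)*7 = 20 + (⅓)*7 = 20 + 7/3 = 67/3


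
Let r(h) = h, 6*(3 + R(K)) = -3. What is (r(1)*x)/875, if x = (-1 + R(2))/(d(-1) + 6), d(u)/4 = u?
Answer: -9/3500 ≈ -0.0025714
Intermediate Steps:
R(K) = -7/2 (R(K) = -3 + (1/6)*(-3) = -3 - 1/2 = -7/2)
d(u) = 4*u
x = -9/4 (x = (-1 - 7/2)/(4*(-1) + 6) = -9/(2*(-4 + 6)) = -9/2/2 = -9/2*1/2 = -9/4 ≈ -2.2500)
(r(1)*x)/875 = (1*(-9/4))/875 = -9/4*1/875 = -9/3500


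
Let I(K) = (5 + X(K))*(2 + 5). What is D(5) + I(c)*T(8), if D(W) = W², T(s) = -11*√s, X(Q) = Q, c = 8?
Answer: 25 - 2002*√2 ≈ -2806.3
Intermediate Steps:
I(K) = 35 + 7*K (I(K) = (5 + K)*(2 + 5) = (5 + K)*7 = 35 + 7*K)
D(5) + I(c)*T(8) = 5² + (35 + 7*8)*(-22*√2) = 25 + (35 + 56)*(-22*√2) = 25 + 91*(-22*√2) = 25 - 2002*√2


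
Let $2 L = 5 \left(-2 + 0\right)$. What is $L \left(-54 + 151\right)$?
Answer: $-485$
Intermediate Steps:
$L = -5$ ($L = \frac{5 \left(-2 + 0\right)}{2} = \frac{5 \left(-2\right)}{2} = \frac{1}{2} \left(-10\right) = -5$)
$L \left(-54 + 151\right) = - 5 \left(-54 + 151\right) = \left(-5\right) 97 = -485$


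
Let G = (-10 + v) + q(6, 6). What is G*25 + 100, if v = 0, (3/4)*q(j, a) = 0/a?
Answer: -150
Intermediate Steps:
q(j, a) = 0 (q(j, a) = 4*(0/a)/3 = (4/3)*0 = 0)
G = -10 (G = (-10 + 0) + 0 = -10 + 0 = -10)
G*25 + 100 = -10*25 + 100 = -250 + 100 = -150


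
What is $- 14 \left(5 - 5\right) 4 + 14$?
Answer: $14$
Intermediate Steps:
$- 14 \left(5 - 5\right) 4 + 14 = - 14 \cdot 0 \cdot 4 + 14 = \left(-14\right) 0 + 14 = 0 + 14 = 14$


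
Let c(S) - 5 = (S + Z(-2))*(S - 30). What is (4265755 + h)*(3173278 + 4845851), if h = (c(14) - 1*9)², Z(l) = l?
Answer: 34515702487059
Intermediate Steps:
c(S) = 5 + (-30 + S)*(-2 + S) (c(S) = 5 + (S - 2)*(S - 30) = 5 + (-2 + S)*(-30 + S) = 5 + (-30 + S)*(-2 + S))
h = 38416 (h = ((65 + 14² - 32*14) - 1*9)² = ((65 + 196 - 448) - 9)² = (-187 - 9)² = (-196)² = 38416)
(4265755 + h)*(3173278 + 4845851) = (4265755 + 38416)*(3173278 + 4845851) = 4304171*8019129 = 34515702487059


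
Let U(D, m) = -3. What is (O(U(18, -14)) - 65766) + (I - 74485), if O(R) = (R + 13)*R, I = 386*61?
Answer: -116735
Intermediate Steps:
I = 23546
O(R) = R*(13 + R) (O(R) = (13 + R)*R = R*(13 + R))
(O(U(18, -14)) - 65766) + (I - 74485) = (-3*(13 - 3) - 65766) + (23546 - 74485) = (-3*10 - 65766) - 50939 = (-30 - 65766) - 50939 = -65796 - 50939 = -116735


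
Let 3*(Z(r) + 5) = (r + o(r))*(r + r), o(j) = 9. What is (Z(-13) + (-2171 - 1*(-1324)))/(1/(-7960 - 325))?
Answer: 20314820/3 ≈ 6.7716e+6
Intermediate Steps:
Z(r) = -5 + 2*r*(9 + r)/3 (Z(r) = -5 + ((r + 9)*(r + r))/3 = -5 + ((9 + r)*(2*r))/3 = -5 + (2*r*(9 + r))/3 = -5 + 2*r*(9 + r)/3)
(Z(-13) + (-2171 - 1*(-1324)))/(1/(-7960 - 325)) = ((-5 + 6*(-13) + (⅔)*(-13)²) + (-2171 - 1*(-1324)))/(1/(-7960 - 325)) = ((-5 - 78 + (⅔)*169) + (-2171 + 1324))/(1/(-8285)) = ((-5 - 78 + 338/3) - 847)/(-1/8285) = (89/3 - 847)*(-8285) = -2452/3*(-8285) = 20314820/3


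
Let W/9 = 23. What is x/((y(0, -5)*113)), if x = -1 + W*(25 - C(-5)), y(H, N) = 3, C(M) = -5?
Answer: 6209/339 ≈ 18.316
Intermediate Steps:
W = 207 (W = 9*23 = 207)
x = 6209 (x = -1 + 207*(25 - 1*(-5)) = -1 + 207*(25 + 5) = -1 + 207*30 = -1 + 6210 = 6209)
x/((y(0, -5)*113)) = 6209/((3*113)) = 6209/339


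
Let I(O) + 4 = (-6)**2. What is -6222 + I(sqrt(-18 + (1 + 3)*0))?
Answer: -6190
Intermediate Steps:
I(O) = 32 (I(O) = -4 + (-6)**2 = -4 + 36 = 32)
-6222 + I(sqrt(-18 + (1 + 3)*0)) = -6222 + 32 = -6190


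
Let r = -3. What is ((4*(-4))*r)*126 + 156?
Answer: 6204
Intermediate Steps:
((4*(-4))*r)*126 + 156 = ((4*(-4))*(-3))*126 + 156 = -16*(-3)*126 + 156 = 48*126 + 156 = 6048 + 156 = 6204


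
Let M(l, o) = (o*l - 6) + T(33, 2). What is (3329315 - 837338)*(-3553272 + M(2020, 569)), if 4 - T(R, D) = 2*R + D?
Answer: -5990618012874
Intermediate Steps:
T(R, D) = 4 - D - 2*R (T(R, D) = 4 - (2*R + D) = 4 - (D + 2*R) = 4 + (-D - 2*R) = 4 - D - 2*R)
M(l, o) = -70 + l*o (M(l, o) = (o*l - 6) + (4 - 1*2 - 2*33) = (l*o - 6) + (4 - 2 - 66) = (-6 + l*o) - 64 = -70 + l*o)
(3329315 - 837338)*(-3553272 + M(2020, 569)) = (3329315 - 837338)*(-3553272 + (-70 + 2020*569)) = 2491977*(-3553272 + (-70 + 1149380)) = 2491977*(-3553272 + 1149310) = 2491977*(-2403962) = -5990618012874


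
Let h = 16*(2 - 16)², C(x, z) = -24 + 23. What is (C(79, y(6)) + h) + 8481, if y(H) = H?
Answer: 11616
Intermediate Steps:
C(x, z) = -1
h = 3136 (h = 16*(-14)² = 16*196 = 3136)
(C(79, y(6)) + h) + 8481 = (-1 + 3136) + 8481 = 3135 + 8481 = 11616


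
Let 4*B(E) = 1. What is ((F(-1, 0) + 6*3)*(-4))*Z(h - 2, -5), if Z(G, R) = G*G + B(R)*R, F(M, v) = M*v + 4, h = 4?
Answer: -242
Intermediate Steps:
B(E) = 1/4 (B(E) = (1/4)*1 = 1/4)
F(M, v) = 4 + M*v
Z(G, R) = G**2 + R/4 (Z(G, R) = G*G + R/4 = G**2 + R/4)
((F(-1, 0) + 6*3)*(-4))*Z(h - 2, -5) = (((4 - 1*0) + 6*3)*(-4))*((4 - 2)**2 + (1/4)*(-5)) = (((4 + 0) + 18)*(-4))*(2**2 - 5/4) = ((4 + 18)*(-4))*(4 - 5/4) = (22*(-4))*(11/4) = -88*11/4 = -242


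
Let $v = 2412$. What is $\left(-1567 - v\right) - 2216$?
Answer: $-6195$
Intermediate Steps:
$\left(-1567 - v\right) - 2216 = \left(-1567 - 2412\right) - 2216 = -3979 - 2216 = -6195$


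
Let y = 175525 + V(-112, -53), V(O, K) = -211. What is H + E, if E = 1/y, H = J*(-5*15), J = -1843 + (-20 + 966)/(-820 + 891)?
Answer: 1708088684921/12447294 ≈ 1.3723e+5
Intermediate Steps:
J = -129907/71 (J = -1843 + 946/71 = -129907/71 ≈ -1829.7)
y = 175314 (y = 175525 - 211 = 175314)
H = 9743025/71 (H = -(-649535)*15/71 = -129907/71*(-75) = 9743025/71 ≈ 1.3723e+5)
E = 1/175314 ≈ 5.7041e-6
H + E = 9743025/71 + 1/175314 = 1708088684921/12447294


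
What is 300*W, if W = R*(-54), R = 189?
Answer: -3061800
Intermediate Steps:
W = -10206 (W = 189*(-54) = -10206)
300*W = 300*(-10206) = -3061800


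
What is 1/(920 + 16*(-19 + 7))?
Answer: 1/728 ≈ 0.0013736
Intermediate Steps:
1/(920 + 16*(-19 + 7)) = 1/(920 + 16*(-12)) = 1/(920 - 192) = 1/728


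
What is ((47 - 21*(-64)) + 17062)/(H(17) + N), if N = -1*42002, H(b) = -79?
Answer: -6151/14027 ≈ -0.43851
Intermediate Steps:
N = -42002
((47 - 21*(-64)) + 17062)/(H(17) + N) = ((47 - 21*(-64)) + 17062)/(-79 - 42002) = ((47 + 1344) + 17062)/(-42081) = (1391 + 17062)*(-1/42081) = 18453*(-1/42081) = -6151/14027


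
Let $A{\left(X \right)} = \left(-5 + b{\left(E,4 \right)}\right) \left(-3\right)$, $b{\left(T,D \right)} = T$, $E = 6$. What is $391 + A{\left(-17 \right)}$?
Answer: $388$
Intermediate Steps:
$A{\left(X \right)} = -3$ ($A{\left(X \right)} = \left(-5 + 6\right) \left(-3\right) = 1 \left(-3\right) = -3$)
$391 + A{\left(-17 \right)} = 391 - 3 = 388$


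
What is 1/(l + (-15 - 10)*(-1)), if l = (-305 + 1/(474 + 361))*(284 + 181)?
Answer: -167/23680507 ≈ -7.0522e-6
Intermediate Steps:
l = -23684682/167 (l = (-305 + 1/835)*465 = -254674/835*465 = -23684682/167 ≈ -1.4182e+5)
1/(l + (-15 - 10)*(-1)) = 1/(-23684682/167 + (-15 - 10)*(-1)) = 1/(-23684682/167 - 25*(-1)) = 1/(-23684682/167 + 25) = 1/(-23680507/167) = -167/23680507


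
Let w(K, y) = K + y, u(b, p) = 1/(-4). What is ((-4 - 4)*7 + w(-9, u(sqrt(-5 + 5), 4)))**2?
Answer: 68121/16 ≈ 4257.6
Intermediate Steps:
u(b, p) = -1/4
((-4 - 4)*7 + w(-9, u(sqrt(-5 + 5), 4)))**2 = ((-4 - 4)*7 + (-9 - 1/4))**2 = (-8*7 - 37/4)**2 = (-56 - 37/4)**2 = (-261/4)**2 = 68121/16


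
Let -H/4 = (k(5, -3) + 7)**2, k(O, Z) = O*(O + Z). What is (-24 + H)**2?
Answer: 1392400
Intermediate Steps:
H = -1156 (H = -4*(5*(5 - 3) + 7)**2 = -4*(5*2 + 7)**2 = -4*(10 + 7)**2 = -4*17**2 = -4*289 = -1156)
(-24 + H)**2 = (-24 - 1156)**2 = (-1180)**2 = 1392400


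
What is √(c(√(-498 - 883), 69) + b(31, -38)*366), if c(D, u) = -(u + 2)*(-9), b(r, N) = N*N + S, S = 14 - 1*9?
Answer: 3*√58997 ≈ 728.68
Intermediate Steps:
S = 5 (S = 14 - 9 = 5)
b(r, N) = 5 + N² (b(r, N) = N*N + 5 = N² + 5 = 5 + N²)
c(D, u) = 18 + 9*u (c(D, u) = -(2 + u)*(-9) = (-2 - u)*(-9) = 18 + 9*u)
√(c(√(-498 - 883), 69) + b(31, -38)*366) = √((18 + 9*69) + (5 + (-38)²)*366) = √((18 + 621) + (5 + 1444)*366) = √(639 + 1449*366) = √(639 + 530334) = √530973 = 3*√58997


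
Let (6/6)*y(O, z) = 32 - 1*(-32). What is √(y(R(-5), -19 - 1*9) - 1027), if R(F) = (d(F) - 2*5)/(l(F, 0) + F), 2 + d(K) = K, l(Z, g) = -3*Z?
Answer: 3*I*√107 ≈ 31.032*I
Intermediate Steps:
d(K) = -2 + K
R(F) = -(-12 + F)/(2*F) (R(F) = ((-2 + F) - 2*5)/(-3*F + F) = ((-2 + F) - 10)/((-2*F)) = (-12 + F)*(-1/(2*F)) = -(-12 + F)/(2*F))
y(O, z) = 64 (y(O, z) = 32 - 1*(-32) = 32 + 32 = 64)
√(y(R(-5), -19 - 1*9) - 1027) = √(64 - 1027) = √(-963) = 3*I*√107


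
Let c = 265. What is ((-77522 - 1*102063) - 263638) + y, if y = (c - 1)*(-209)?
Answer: -498399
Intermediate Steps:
y = -55176 (y = (265 - 1)*(-209) = 264*(-209) = -55176)
((-77522 - 1*102063) - 263638) + y = ((-77522 - 1*102063) - 263638) - 55176 = ((-77522 - 102063) - 263638) - 55176 = (-179585 - 263638) - 55176 = -443223 - 55176 = -498399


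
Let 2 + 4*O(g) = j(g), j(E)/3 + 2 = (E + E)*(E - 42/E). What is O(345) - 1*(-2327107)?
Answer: 5011159/2 ≈ 2.5056e+6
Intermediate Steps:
j(E) = -6 + 6*E*(E - 42/E) (j(E) = -6 + 3*((E + E)*(E - 42/E)) = -6 + 3*((2*E)*(E - 42/E)) = -6 + 3*(2*E*(E - 42/E)) = -6 + 6*E*(E - 42/E))
O(g) = -65 + 3*g²/2 (O(g) = -½ + (-258 + 6*g²)/4 = -½ + (-129/2 + 3*g²/2) = -65 + 3*g²/2)
O(345) - 1*(-2327107) = (-65 + (3/2)*345²) - 1*(-2327107) = (-65 + (3/2)*119025) + 2327107 = (-65 + 357075/2) + 2327107 = 356945/2 + 2327107 = 5011159/2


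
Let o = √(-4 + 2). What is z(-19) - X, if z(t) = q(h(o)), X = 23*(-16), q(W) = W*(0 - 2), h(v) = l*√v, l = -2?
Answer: 368 + 4*2^(¼)*√I ≈ 371.36 + 3.3636*I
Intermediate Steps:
o = I*√2 (o = √(-2) = I*√2 ≈ 1.4142*I)
h(v) = -2*√v
q(W) = -2*W (q(W) = W*(-2) = -2*W)
X = -368
z(t) = 4*2^(¼)*√I (z(t) = -(-4)*√(I*√2) = -(-4)*2^(¼)*√I = 4*2^(¼)*√I)
z(-19) - X = 4*2^(¼)*√I - 1*(-368) = 4*2^(¼)*√I + 368 = 368 + 4*2^(¼)*√I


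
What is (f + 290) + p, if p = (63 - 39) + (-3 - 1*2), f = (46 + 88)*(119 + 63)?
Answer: 24697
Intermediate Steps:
f = 24388 (f = 134*182 = 24388)
p = 19 (p = 24 + (-3 - 2) = 24 - 5 = 19)
(f + 290) + p = (24388 + 290) + 19 = 24678 + 19 = 24697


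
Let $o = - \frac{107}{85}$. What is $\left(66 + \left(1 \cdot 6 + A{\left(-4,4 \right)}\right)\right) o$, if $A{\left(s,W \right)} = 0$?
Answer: $- \frac{7704}{85} \approx -90.635$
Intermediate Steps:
$o = - \frac{107}{85}$ ($o = \left(-107\right) \frac{1}{85} = - \frac{107}{85} \approx -1.2588$)
$\left(66 + \left(1 \cdot 6 + A{\left(-4,4 \right)}\right)\right) o = \left(66 + \left(1 \cdot 6 + 0\right)\right) \left(- \frac{107}{85}\right) = \left(66 + \left(6 + 0\right)\right) \left(- \frac{107}{85}\right) = \left(66 + 6\right) \left(- \frac{107}{85}\right) = 72 \left(- \frac{107}{85}\right) = - \frac{7704}{85}$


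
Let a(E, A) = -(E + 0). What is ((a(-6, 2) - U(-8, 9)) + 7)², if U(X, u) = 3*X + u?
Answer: 784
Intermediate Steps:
U(X, u) = u + 3*X
a(E, A) = -E
((a(-6, 2) - U(-8, 9)) + 7)² = ((-1*(-6) - (9 + 3*(-8))) + 7)² = ((6 - (9 - 24)) + 7)² = ((6 - 1*(-15)) + 7)² = ((6 + 15) + 7)² = (21 + 7)² = 28² = 784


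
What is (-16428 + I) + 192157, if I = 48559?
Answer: 224288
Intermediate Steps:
(-16428 + I) + 192157 = (-16428 + 48559) + 192157 = 32131 + 192157 = 224288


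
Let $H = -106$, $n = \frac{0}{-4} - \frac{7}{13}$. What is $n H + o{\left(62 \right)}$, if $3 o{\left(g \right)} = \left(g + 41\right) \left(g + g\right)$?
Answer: $\frac{168262}{39} \approx 4314.4$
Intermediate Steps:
$n = - \frac{7}{13}$ ($n = 0 \left(- \frac{1}{4}\right) - \frac{7}{13} = 0 - \frac{7}{13} = - \frac{7}{13} \approx -0.53846$)
$o{\left(g \right)} = \frac{2 g \left(41 + g\right)}{3}$ ($o{\left(g \right)} = \frac{\left(g + 41\right) \left(g + g\right)}{3} = \frac{\left(41 + g\right) 2 g}{3} = \frac{2 g \left(41 + g\right)}{3}$)
$n H + o{\left(62 \right)} = \left(- \frac{7}{13}\right) \left(-106\right) + \frac{2}{3} \cdot 62 \left(41 + 62\right) = \frac{742}{13} + \frac{2}{3} \cdot 62 \cdot 103 = \frac{742}{13} + \frac{12772}{3} = \frac{168262}{39}$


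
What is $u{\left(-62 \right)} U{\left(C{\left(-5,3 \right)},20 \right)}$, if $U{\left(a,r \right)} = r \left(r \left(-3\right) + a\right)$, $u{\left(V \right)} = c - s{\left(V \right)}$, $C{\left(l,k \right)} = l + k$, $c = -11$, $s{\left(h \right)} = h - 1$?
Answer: $-64480$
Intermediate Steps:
$s{\left(h \right)} = -1 + h$ ($s{\left(h \right)} = h - 1 = -1 + h$)
$C{\left(l,k \right)} = k + l$
$u{\left(V \right)} = -10 - V$ ($u{\left(V \right)} = -11 - \left(-1 + V\right) = -10 - V$)
$U{\left(a,r \right)} = r \left(a - 3 r\right)$ ($U{\left(a,r \right)} = r \left(- 3 r + a\right) = r \left(a - 3 r\right)$)
$u{\left(-62 \right)} U{\left(C{\left(-5,3 \right)},20 \right)} = \left(-10 - -62\right) 20 \left(\left(3 - 5\right) - 60\right) = \left(-10 + 62\right) 20 \left(-2 - 60\right) = 52 \cdot 20 \left(-62\right) = 52 \left(-1240\right) = -64480$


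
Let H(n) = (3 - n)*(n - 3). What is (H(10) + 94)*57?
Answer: 2565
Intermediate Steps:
H(n) = (-3 + n)*(3 - n) (H(n) = (3 - n)*(-3 + n) = (-3 + n)*(3 - n))
(H(10) + 94)*57 = ((-9 - 1*10**2 + 6*10) + 94)*57 = ((-9 - 1*100 + 60) + 94)*57 = ((-9 - 100 + 60) + 94)*57 = (-49 + 94)*57 = 45*57 = 2565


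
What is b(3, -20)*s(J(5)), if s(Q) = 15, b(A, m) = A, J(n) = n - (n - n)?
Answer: 45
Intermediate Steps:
J(n) = n (J(n) = n - 1*0 = n + 0 = n)
b(3, -20)*s(J(5)) = 3*15 = 45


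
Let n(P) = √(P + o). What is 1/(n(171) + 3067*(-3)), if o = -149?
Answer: -9201/84658379 - √22/84658379 ≈ -0.00010874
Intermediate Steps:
n(P) = √(-149 + P) (n(P) = √(P - 149) = √(-149 + P))
1/(n(171) + 3067*(-3)) = 1/(√(-149 + 171) + 3067*(-3)) = 1/(√22 - 9201) = 1/(-9201 + √22)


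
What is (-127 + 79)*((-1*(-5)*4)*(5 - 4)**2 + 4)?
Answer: -1152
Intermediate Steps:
(-127 + 79)*((-1*(-5)*4)*(5 - 4)**2 + 4) = -48*((5*4)*1**2 + 4) = -48*(20*1 + 4) = -48*(20 + 4) = -48*24 = -1152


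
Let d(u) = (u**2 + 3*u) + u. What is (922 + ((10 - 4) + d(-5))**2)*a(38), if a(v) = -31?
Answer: -32333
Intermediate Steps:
d(u) = u**2 + 4*u
(922 + ((10 - 4) + d(-5))**2)*a(38) = (922 + ((10 - 4) - 5*(4 - 5))**2)*(-31) = (922 + (6 - 5*(-1))**2)*(-31) = (922 + (6 + 5)**2)*(-31) = (922 + 11**2)*(-31) = (922 + 121)*(-31) = 1043*(-31) = -32333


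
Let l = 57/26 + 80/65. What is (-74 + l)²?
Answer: 3367225/676 ≈ 4981.1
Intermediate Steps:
l = 89/26 (l = 57*(1/26) + 80*(1/65) = 57/26 + 16/13 = 89/26 ≈ 3.4231)
(-74 + l)² = (-74 + 89/26)² = (-1835/26)² = 3367225/676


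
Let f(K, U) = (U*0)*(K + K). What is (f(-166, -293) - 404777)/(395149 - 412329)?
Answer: 404777/17180 ≈ 23.561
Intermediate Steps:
f(K, U) = 0 (f(K, U) = 0*(2*K) = 0)
(f(-166, -293) - 404777)/(395149 - 412329) = (0 - 404777)/(395149 - 412329) = -404777/(-17180) = -404777*(-1/17180) = 404777/17180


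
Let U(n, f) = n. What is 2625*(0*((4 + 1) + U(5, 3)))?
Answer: 0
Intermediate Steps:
2625*(0*((4 + 1) + U(5, 3))) = 2625*(0*((4 + 1) + 5)) = 2625*(0*(5 + 5)) = 2625*(0*10) = 2625*0 = 0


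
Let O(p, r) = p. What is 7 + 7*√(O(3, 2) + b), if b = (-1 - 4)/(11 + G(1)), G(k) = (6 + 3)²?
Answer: 7 + 7*√6233/46 ≈ 19.014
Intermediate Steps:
G(k) = 81 (G(k) = 9² = 81)
b = -5/92 (b = (-1 - 4)/(11 + 81) = -5/92 ≈ -0.054348)
7 + 7*√(O(3, 2) + b) = 7 + 7*√(3 - 5/92) = 7 + 7*√(271/92) = 7 + 7*(√6233/46) = 7 + 7*√6233/46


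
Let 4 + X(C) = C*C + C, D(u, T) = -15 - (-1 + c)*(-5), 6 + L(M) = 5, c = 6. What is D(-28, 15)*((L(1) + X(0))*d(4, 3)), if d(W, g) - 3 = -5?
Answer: 100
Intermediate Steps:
L(M) = -1 (L(M) = -6 + 5 = -1)
d(W, g) = -2 (d(W, g) = 3 - 5 = -2)
D(u, T) = 10 (D(u, T) = -15 - (-1 + 6)*(-5) = -15 - 5*(-5) = -15 - 1*(-25) = -15 + 25 = 10)
X(C) = -4 + C + C**2 (X(C) = -4 + (C*C + C) = -4 + (C**2 + C) = -4 + (C + C**2) = -4 + C + C**2)
D(-28, 15)*((L(1) + X(0))*d(4, 3)) = 10*((-1 + (-4 + 0 + 0**2))*(-2)) = 10*((-1 + (-4 + 0 + 0))*(-2)) = 10*((-1 - 4)*(-2)) = 10*(-5*(-2)) = 10*10 = 100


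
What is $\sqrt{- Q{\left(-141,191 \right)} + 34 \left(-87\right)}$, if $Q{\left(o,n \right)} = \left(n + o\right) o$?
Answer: $2 \sqrt{1023} \approx 63.969$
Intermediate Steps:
$Q{\left(o,n \right)} = o \left(n + o\right)$
$\sqrt{- Q{\left(-141,191 \right)} + 34 \left(-87\right)} = \sqrt{- \left(-141\right) \left(191 - 141\right) + 34 \left(-87\right)} = \sqrt{- \left(-141\right) 50 - 2958} = \sqrt{\left(-1\right) \left(-7050\right) - 2958} = \sqrt{7050 - 2958} = \sqrt{4092} = 2 \sqrt{1023}$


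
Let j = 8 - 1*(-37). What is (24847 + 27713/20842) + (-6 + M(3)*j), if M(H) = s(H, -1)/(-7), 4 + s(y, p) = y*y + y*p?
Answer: 3622471065/145894 ≈ 24829.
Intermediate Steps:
s(y, p) = -4 + y**2 + p*y (s(y, p) = -4 + (y*y + y*p) = -4 + (y**2 + p*y) = -4 + y**2 + p*y)
M(H) = 4/7 - H**2/7 + H/7 (M(H) = (-4 + H**2 - H)/(-7) = (-4 + H**2 - H)*(-1/7) = 4/7 - H**2/7 + H/7)
j = 45 (j = 8 + 37 = 45)
(24847 + 27713/20842) + (-6 + M(3)*j) = (24847 + 27713/20842) + (-6 + (4/7 - 1/7*3**2 + (1/7)*3)*45) = (24847 + 27713*(1/20842)) + (-6 + (4/7 - 1/7*9 + 3/7)*45) = (24847 + 27713/20842) + (-6 + (4/7 - 9/7 + 3/7)*45) = 517888887/20842 + (-6 - 2/7*45) = 517888887/20842 + (-6 - 90/7) = 517888887/20842 - 132/7 = 3622471065/145894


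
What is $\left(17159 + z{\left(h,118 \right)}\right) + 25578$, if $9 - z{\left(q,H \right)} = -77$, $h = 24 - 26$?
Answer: $42823$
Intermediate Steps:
$h = -2$ ($h = 24 - 26 = -2$)
$z{\left(q,H \right)} = 86$ ($z{\left(q,H \right)} = 9 - -77 = 9 + 77 = 86$)
$\left(17159 + z{\left(h,118 \right)}\right) + 25578 = \left(17159 + 86\right) + 25578 = 17245 + 25578 = 42823$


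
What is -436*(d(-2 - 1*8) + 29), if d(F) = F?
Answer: -8284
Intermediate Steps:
-436*(d(-2 - 1*8) + 29) = -436*((-2 - 1*8) + 29) = -436*((-2 - 8) + 29) = -436*(-10 + 29) = -436*19 = -8284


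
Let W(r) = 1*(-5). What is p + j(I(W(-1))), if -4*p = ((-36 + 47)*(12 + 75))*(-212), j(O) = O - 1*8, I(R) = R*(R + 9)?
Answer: 50693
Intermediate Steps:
W(r) = -5
I(R) = R*(9 + R)
j(O) = -8 + O (j(O) = O - 8 = -8 + O)
p = 50721 (p = -(-36 + 47)*(12 + 75)*(-212)/4 = -11*87*(-212)/4 = -957*(-212)/4 = -¼*(-202884) = 50721)
p + j(I(W(-1))) = 50721 + (-8 - 5*(9 - 5)) = 50721 + (-8 - 5*4) = 50721 + (-8 - 20) = 50721 - 28 = 50693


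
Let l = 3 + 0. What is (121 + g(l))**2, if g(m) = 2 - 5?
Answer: 13924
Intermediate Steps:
l = 3
g(m) = -3
(121 + g(l))**2 = (121 - 3)**2 = 118**2 = 13924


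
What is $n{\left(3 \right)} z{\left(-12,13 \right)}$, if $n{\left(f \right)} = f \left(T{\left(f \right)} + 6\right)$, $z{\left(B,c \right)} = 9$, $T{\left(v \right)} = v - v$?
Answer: $162$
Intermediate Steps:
$T{\left(v \right)} = 0$
$n{\left(f \right)} = 6 f$ ($n{\left(f \right)} = f \left(0 + 6\right) = f 6 = 6 f$)
$n{\left(3 \right)} z{\left(-12,13 \right)} = 6 \cdot 3 \cdot 9 = 18 \cdot 9 = 162$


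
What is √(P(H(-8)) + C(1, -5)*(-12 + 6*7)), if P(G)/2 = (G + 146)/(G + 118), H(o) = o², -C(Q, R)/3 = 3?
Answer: 2*I*√11310/13 ≈ 16.361*I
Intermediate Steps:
C(Q, R) = -9 (C(Q, R) = -3*3 = -9)
P(G) = 2*(146 + G)/(118 + G) (P(G) = 2*((G + 146)/(G + 118)) = 2*((146 + G)/(118 + G)) = 2*(146 + G)/(118 + G))
√(P(H(-8)) + C(1, -5)*(-12 + 6*7)) = √(2*(146 + (-8)²)/(118 + (-8)²) - 9*(-12 + 6*7)) = √(2*(146 + 64)/(118 + 64) - 9*(-12 + 42)) = √(2*210/182 - 9*30) = √(2*(1/182)*210 - 270) = √(30/13 - 270) = √(-3480/13) = 2*I*√11310/13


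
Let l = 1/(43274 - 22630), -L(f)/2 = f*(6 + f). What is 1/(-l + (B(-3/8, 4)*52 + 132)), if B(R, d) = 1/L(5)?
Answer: 1135420/149338641 ≈ 0.0076030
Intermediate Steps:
L(f) = -2*f*(6 + f)
B(R, d) = -1/110 (B(R, d) = 1/(-2*5*(6 + 5)) = 1/(-2*5*11) = 1/(-110) = -1/110)
l = 1/20644 ≈ 4.8440e-5
1/(-l + (B(-3/8, 4)*52 + 132)) = 1/(-1*1/20644 + (-1/110*52 + 132)) = 1/(-1/20644 + (-26/55 + 132)) = 1/(-1/20644 + 7234/55) = 1/(149338641/1135420) = 1135420/149338641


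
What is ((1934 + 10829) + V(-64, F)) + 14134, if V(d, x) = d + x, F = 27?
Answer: 26860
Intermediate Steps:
((1934 + 10829) + V(-64, F)) + 14134 = ((1934 + 10829) + (-64 + 27)) + 14134 = (12763 - 37) + 14134 = 12726 + 14134 = 26860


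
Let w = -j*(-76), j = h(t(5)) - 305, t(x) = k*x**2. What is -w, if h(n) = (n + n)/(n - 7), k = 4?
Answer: 2140540/93 ≈ 23017.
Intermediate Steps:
t(x) = 4*x**2
h(n) = 2*n/(-7 + n) (h(n) = (2*n)/(-7 + n) = 2*n/(-7 + n))
j = -28165/93 (j = 2*(4*5**2)/(-7 + 4*5**2) - 305 = 2*(4*25)/(-7 + 4*25) - 305 = 2*100/(-7 + 100) - 305 = 2*100/93 - 305 = 2*100*(1/93) - 305 = 200/93 - 305 = -28165/93 ≈ -302.85)
w = -2140540/93 (w = -(-28165)*(-76)/93 = -1*2140540/93 = -2140540/93 ≈ -23017.)
-w = -1*(-2140540/93) = 2140540/93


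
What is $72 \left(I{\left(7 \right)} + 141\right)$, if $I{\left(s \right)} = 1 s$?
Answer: $10656$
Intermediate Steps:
$I{\left(s \right)} = s$
$72 \left(I{\left(7 \right)} + 141\right) = 72 \left(7 + 141\right) = 72 \cdot 148 = 10656$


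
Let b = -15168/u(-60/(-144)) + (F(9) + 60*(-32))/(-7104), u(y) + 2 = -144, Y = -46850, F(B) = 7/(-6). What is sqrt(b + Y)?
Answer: I*sqrt(785732294508826)/129648 ≈ 216.21*I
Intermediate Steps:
F(B) = -7/6 (F(B) = 7*(-1/6) = -7/6)
u(y) = -146 (u(y) = -2 - 144 = -146)
b = 324101887/3111552 (b = -15168/(-146) + (-7/6 + 60*(-32))/(-7104) = -15168*(-1/146) + (-7/6 - 1920)*(-1/7104) = 7584/73 - 11527/6*(-1/7104) = 7584/73 + 11527/42624 = 324101887/3111552 ≈ 104.16)
sqrt(b + Y) = sqrt(324101887/3111552 - 46850) = sqrt(-145452109313/3111552) = I*sqrt(785732294508826)/129648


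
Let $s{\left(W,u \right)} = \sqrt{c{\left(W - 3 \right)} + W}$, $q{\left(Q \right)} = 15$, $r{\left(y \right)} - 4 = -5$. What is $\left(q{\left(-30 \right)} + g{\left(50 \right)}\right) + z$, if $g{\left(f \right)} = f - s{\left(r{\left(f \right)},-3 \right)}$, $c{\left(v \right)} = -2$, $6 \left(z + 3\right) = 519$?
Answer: $\frac{297}{2} - i \sqrt{3} \approx 148.5 - 1.732 i$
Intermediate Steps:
$z = \frac{167}{2}$ ($z = -3 + \frac{1}{6} \cdot 519 = -3 + \frac{173}{2} = \frac{167}{2} \approx 83.5$)
$r{\left(y \right)} = -1$ ($r{\left(y \right)} = 4 - 5 = -1$)
$s{\left(W,u \right)} = \sqrt{-2 + W}$
$g{\left(f \right)} = f - i \sqrt{3}$ ($g{\left(f \right)} = f - \sqrt{-2 - 1} = f - \sqrt{-3} = f - i \sqrt{3}$)
$\left(q{\left(-30 \right)} + g{\left(50 \right)}\right) + z = \left(15 + \left(50 - i \sqrt{3}\right)\right) + \frac{167}{2} = \left(65 - i \sqrt{3}\right) + \frac{167}{2} = \frac{297}{2} - i \sqrt{3}$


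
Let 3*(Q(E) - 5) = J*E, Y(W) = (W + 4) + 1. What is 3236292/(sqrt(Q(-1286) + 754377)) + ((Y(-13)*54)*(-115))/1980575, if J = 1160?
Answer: 9936/396115 + 1618146*sqrt(2314158)/385693 ≈ 6382.3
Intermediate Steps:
Y(W) = 5 + W (Y(W) = (4 + W) + 1 = 5 + W)
Q(E) = 5 + 1160*E/3 (Q(E) = 5 + (1160*E)/3 = 5 + 1160*E/3)
3236292/(sqrt(Q(-1286) + 754377)) + ((Y(-13)*54)*(-115))/1980575 = 3236292/(sqrt((5 + (1160/3)*(-1286)) + 754377)) + (((5 - 13)*54)*(-115))/1980575 = 3236292/(sqrt((5 - 1491760/3) + 754377)) + (-8*54*(-115))*(1/1980575) = 3236292/(sqrt(-1491745/3 + 754377)) - 432*(-115)*(1/1980575) = 3236292/(sqrt(771386/3)) + 49680*(1/1980575) = 3236292/((sqrt(2314158)/3)) + 9936/396115 = 3236292*(sqrt(2314158)/771386) + 9936/396115 = 1618146*sqrt(2314158)/385693 + 9936/396115 = 9936/396115 + 1618146*sqrt(2314158)/385693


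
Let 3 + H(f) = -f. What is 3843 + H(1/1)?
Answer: 3839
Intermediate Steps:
H(f) = -3 - f
3843 + H(1/1) = 3843 + (-3 - 1/1) = 3843 + (-3 - 1*1) = 3843 + (-3 - 1) = 3843 - 4 = 3839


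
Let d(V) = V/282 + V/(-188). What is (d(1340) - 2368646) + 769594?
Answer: -225466667/141 ≈ -1.5991e+6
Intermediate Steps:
d(V) = -V/564 (d(V) = V*(1/282) + V*(-1/188) = V/282 - V/188 = -V/564)
(d(1340) - 2368646) + 769594 = (-1/564*1340 - 2368646) + 769594 = (-335/141 - 2368646) + 769594 = -333979421/141 + 769594 = -225466667/141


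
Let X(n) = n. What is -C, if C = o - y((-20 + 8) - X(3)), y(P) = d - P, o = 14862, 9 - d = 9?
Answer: -14847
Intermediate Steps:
d = 0 (d = 9 - 1*9 = 9 - 9 = 0)
y(P) = -P (y(P) = 0 - P = -P)
C = 14847 (C = 14862 - (-1)*((-20 + 8) - 1*3) = 14862 - (-1)*(-12 - 3) = 14862 - (-1)*(-15) = 14862 - 1*15 = 14862 - 15 = 14847)
-C = -1*14847 = -14847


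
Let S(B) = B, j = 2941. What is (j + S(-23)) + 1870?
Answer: 4788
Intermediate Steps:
(j + S(-23)) + 1870 = (2941 - 23) + 1870 = 2918 + 1870 = 4788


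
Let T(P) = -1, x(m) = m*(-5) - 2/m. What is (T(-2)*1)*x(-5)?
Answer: -127/5 ≈ -25.400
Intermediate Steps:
x(m) = -5*m - 2/m
(T(-2)*1)*x(-5) = (-1*1)*(-5*(-5) - 2/(-5)) = -(25 - 2*(-⅕)) = -(25 + ⅖) = -1*127/5 = -127/5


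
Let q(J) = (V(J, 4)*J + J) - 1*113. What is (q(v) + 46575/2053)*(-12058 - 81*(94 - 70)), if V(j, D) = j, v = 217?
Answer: -1357267123608/2053 ≈ -6.6111e+8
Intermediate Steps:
q(J) = -113 + J + J**2 (q(J) = (J*J + J) - 1*113 = (J**2 + J) - 113 = (J + J**2) - 113 = -113 + J + J**2)
(q(v) + 46575/2053)*(-12058 - 81*(94 - 70)) = ((-113 + 217 + 217**2) + 46575/2053)*(-12058 - 81*(94 - 70)) = ((-113 + 217 + 47089) + 46575*(1/2053))*(-12058 - 81*24) = (47193 + 46575/2053)*(-12058 - 1944) = (96933804/2053)*(-14002) = -1357267123608/2053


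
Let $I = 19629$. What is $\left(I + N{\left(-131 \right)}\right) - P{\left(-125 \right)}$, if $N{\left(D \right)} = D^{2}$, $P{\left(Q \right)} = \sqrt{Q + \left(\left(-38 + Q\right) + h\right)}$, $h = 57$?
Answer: $36790 - i \sqrt{231} \approx 36790.0 - 15.199 i$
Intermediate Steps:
$P{\left(Q \right)} = \sqrt{19 + 2 Q}$ ($P{\left(Q \right)} = \sqrt{Q + \left(\left(-38 + Q\right) + 57\right)} = \sqrt{Q + \left(19 + Q\right)} = \sqrt{19 + 2 Q}$)
$\left(I + N{\left(-131 \right)}\right) - P{\left(-125 \right)} = \left(19629 + \left(-131\right)^{2}\right) - \sqrt{19 + 2 \left(-125\right)} = \left(19629 + 17161\right) - \sqrt{19 - 250} = 36790 - \sqrt{-231} = 36790 - i \sqrt{231}$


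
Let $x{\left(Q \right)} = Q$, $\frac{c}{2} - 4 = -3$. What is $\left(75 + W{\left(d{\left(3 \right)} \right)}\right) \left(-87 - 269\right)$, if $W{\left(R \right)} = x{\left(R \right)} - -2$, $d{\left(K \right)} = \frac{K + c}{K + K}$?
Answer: $- \frac{83126}{3} \approx -27709.0$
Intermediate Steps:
$c = 2$ ($c = 8 + 2 \left(-3\right) = 8 - 6 = 2$)
$d{\left(K \right)} = \frac{2 + K}{2 K}$ ($d{\left(K \right)} = \frac{K + 2}{K + K} = \frac{2 + K}{2 K}$)
$W{\left(R \right)} = 2 + R$ ($W{\left(R \right)} = R - -2 = R + 2 = 2 + R$)
$\left(75 + W{\left(d{\left(3 \right)} \right)}\right) \left(-87 - 269\right) = \left(75 + \left(2 + \frac{2 + 3}{2 \cdot 3}\right)\right) \left(-87 - 269\right) = \left(75 + \left(2 + \frac{1}{2} \cdot \frac{1}{3} \cdot 5\right)\right) \left(-356\right) = \left(75 + \left(2 + \frac{5}{6}\right)\right) \left(-356\right) = \left(75 + \frac{17}{6}\right) \left(-356\right) = \frac{467}{6} \left(-356\right) = - \frac{83126}{3}$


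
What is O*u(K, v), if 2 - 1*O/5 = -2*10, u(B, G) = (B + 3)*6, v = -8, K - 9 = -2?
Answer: 6600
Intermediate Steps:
K = 7 (K = 9 - 2 = 7)
u(B, G) = 18 + 6*B (u(B, G) = (3 + B)*6 = 18 + 6*B)
O = 110 (O = 10 - (-10)*10 = 10 - 5*(-20) = 10 + 100 = 110)
O*u(K, v) = 110*(18 + 6*7) = 110*(18 + 42) = 110*60 = 6600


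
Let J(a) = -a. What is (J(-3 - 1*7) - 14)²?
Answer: 16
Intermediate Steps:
(J(-3 - 1*7) - 14)² = (-(-3 - 1*7) - 14)² = (-(-3 - 7) - 14)² = (-1*(-10) - 14)² = (10 - 14)² = (-4)² = 16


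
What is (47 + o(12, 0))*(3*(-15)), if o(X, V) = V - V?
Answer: -2115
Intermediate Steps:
o(X, V) = 0
(47 + o(12, 0))*(3*(-15)) = (47 + 0)*(3*(-15)) = 47*(-45) = -2115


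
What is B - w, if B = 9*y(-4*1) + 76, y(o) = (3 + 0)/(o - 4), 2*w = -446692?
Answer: 1787349/8 ≈ 2.2342e+5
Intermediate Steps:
w = -223346 (w = (1/2)*(-446692) = -223346)
y(o) = 3/(-4 + o)
B = 581/8 (B = 9*(3/(-4 - 4*1)) + 76 = 9*(3/(-4 - 4)) + 76 = 9*(3/(-8)) + 76 = 9*(3*(-1/8)) + 76 = 9*(-3/8) + 76 = -27/8 + 76 = 581/8 ≈ 72.625)
B - w = 581/8 - 1*(-223346) = 581/8 + 223346 = 1787349/8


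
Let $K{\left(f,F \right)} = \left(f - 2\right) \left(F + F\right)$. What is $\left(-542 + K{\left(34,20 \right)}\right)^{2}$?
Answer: $544644$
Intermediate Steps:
$K{\left(f,F \right)} = 2 F \left(-2 + f\right)$ ($K{\left(f,F \right)} = \left(-2 + f\right) 2 F = 2 F \left(-2 + f\right)$)
$\left(-542 + K{\left(34,20 \right)}\right)^{2} = \left(-542 + 2 \cdot 20 \left(-2 + 34\right)\right)^{2} = \left(-542 + 2 \cdot 20 \cdot 32\right)^{2} = \left(-542 + 1280\right)^{2} = 738^{2} = 544644$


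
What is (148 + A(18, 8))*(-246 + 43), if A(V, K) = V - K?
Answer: -32074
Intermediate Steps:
(148 + A(18, 8))*(-246 + 43) = (148 + (18 - 1*8))*(-246 + 43) = (148 + (18 - 8))*(-203) = (148 + 10)*(-203) = 158*(-203) = -32074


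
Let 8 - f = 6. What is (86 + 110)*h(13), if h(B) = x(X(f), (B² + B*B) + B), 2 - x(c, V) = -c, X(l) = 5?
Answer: 1372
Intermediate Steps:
f = 2 (f = 8 - 1*6 = 8 - 6 = 2)
x(c, V) = 2 + c (x(c, V) = 2 - (-1)*c = 2 + c)
h(B) = 7 (h(B) = 2 + 5 = 7)
(86 + 110)*h(13) = (86 + 110)*7 = 196*7 = 1372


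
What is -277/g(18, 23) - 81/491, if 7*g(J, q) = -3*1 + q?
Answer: -953669/9820 ≈ -97.115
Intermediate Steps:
g(J, q) = -3/7 + q/7 (g(J, q) = (-3*1 + q)/7 = (-3 + q)/7 = -3/7 + q/7)
-277/g(18, 23) - 81/491 = -277/(-3/7 + (⅐)*23) - 81/491 = -277/(-3/7 + 23/7) - 81*1/491 = -277/20/7 - 81/491 = -277*7/20 - 81/491 = -1939/20 - 81/491 = -953669/9820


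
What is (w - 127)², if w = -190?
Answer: 100489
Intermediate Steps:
(w - 127)² = (-190 - 127)² = (-317)² = 100489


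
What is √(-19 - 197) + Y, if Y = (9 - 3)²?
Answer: 36 + 6*I*√6 ≈ 36.0 + 14.697*I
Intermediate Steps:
Y = 36 (Y = 6² = 36)
√(-19 - 197) + Y = √(-19 - 197) + 36 = √(-216) + 36 = 6*I*√6 + 36 = 36 + 6*I*√6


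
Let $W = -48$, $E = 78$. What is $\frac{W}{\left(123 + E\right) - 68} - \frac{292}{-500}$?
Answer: $\frac{3709}{16625} \approx 0.2231$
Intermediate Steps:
$\frac{W}{\left(123 + E\right) - 68} - \frac{292}{-500} = - \frac{48}{\left(123 + 78\right) - 68} - \frac{292}{-500} = - \frac{48}{201 - 68} - - \frac{73}{125} = - \frac{48}{133} + \frac{73}{125} = \frac{3709}{16625}$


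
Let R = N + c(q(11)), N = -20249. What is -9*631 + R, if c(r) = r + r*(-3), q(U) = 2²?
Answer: -25936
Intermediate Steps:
q(U) = 4
c(r) = -2*r (c(r) = r - 3*r = -2*r)
R = -20257 (R = -20249 - 2*4 = -20249 - 8 = -20257)
-9*631 + R = -9*631 - 20257 = -5679 - 20257 = -25936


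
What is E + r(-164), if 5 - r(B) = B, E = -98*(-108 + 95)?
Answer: 1443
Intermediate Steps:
E = 1274 (E = -98*(-13) = 1274)
r(B) = 5 - B
E + r(-164) = 1274 + (5 - 1*(-164)) = 1274 + (5 + 164) = 1274 + 169 = 1443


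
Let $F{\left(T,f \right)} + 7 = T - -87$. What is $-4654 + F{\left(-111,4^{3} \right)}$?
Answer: $-4685$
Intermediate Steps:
$F{\left(T,f \right)} = 80 + T$ ($F{\left(T,f \right)} = -7 + \left(T - -87\right) = -7 + \left(T + 87\right) = -7 + \left(87 + T\right) = 80 + T$)
$-4654 + F{\left(-111,4^{3} \right)} = -4654 + \left(80 - 111\right) = -4654 - 31 = -4685$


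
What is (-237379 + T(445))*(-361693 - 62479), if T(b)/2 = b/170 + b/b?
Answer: 1711669755040/17 ≈ 1.0069e+11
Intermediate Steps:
T(b) = 2 + b/85 (T(b) = 2*(b/170 + b/b) = 2*(b*(1/170) + 1) = 2*(b/170 + 1) = 2*(1 + b/170) = 2 + b/85)
(-237379 + T(445))*(-361693 - 62479) = (-237379 + (2 + (1/85)*445))*(-361693 - 62479) = (-237379 + (2 + 89/17))*(-424172) = (-237379 + 123/17)*(-424172) = -4035320/17*(-424172) = 1711669755040/17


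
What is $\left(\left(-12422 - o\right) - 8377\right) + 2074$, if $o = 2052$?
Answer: $-20777$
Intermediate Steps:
$\left(\left(-12422 - o\right) - 8377\right) + 2074 = \left(\left(-12422 - 2052\right) - 8377\right) + 2074 = \left(-14474 - 8377\right) + 2074 = -22851 + 2074 = -20777$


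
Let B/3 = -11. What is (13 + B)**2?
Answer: 400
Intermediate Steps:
B = -33 (B = 3*(-11) = -33)
(13 + B)**2 = (13 - 33)**2 = (-20)**2 = 400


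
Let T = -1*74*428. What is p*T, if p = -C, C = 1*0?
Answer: 0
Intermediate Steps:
T = -31672 (T = -74*428 = -31672)
C = 0
p = 0 (p = -1*0 = 0)
p*T = 0*(-31672) = 0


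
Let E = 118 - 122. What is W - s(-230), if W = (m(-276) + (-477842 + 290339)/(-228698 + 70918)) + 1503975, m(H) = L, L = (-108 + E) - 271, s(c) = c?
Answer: 237273222663/157780 ≈ 1.5038e+6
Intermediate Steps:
E = -4
L = -383 (L = (-108 - 4) - 271 = -112 - 271 = -383)
m(H) = -383
W = 237236933263/157780 (W = (-383 + (-477842 + 290339)/(-228698 + 70918)) + 1503975 = (-383 - 187503/(-157780)) + 1503975 = (-383 - 187503*(-1/157780)) + 1503975 = (-383 + 187503/157780) + 1503975 = -60242237/157780 + 1503975 = 237236933263/157780 ≈ 1.5036e+6)
W - s(-230) = 237236933263/157780 - 1*(-230) = 237236933263/157780 + 230 = 237273222663/157780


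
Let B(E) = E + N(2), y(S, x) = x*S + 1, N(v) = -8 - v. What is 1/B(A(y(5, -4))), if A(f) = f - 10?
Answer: -1/39 ≈ -0.025641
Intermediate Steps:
y(S, x) = 1 + S*x (y(S, x) = S*x + 1 = 1 + S*x)
A(f) = -10 + f
B(E) = -10 + E (B(E) = E + (-8 - 1*2) = E + (-8 - 2) = E - 10 = -10 + E)
1/B(A(y(5, -4))) = 1/(-10 + (-10 + (1 + 5*(-4)))) = 1/(-10 + (-10 + (1 - 20))) = 1/(-10 + (-10 - 19)) = 1/(-10 - 29) = 1/(-39) = -1/39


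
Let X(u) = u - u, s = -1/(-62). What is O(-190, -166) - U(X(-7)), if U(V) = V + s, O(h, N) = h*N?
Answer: 1955479/62 ≈ 31540.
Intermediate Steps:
s = 1/62 (s = -1*(-1/62) = 1/62 ≈ 0.016129)
O(h, N) = N*h
X(u) = 0
U(V) = 1/62 + V (U(V) = V + 1/62 = 1/62 + V)
O(-190, -166) - U(X(-7)) = -166*(-190) - (1/62 + 0) = 31540 - 1*1/62 = 31540 - 1/62 = 1955479/62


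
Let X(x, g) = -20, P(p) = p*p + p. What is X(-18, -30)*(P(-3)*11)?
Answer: -1320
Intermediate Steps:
P(p) = p + p**2 (P(p) = p**2 + p = p + p**2)
X(-18, -30)*(P(-3)*11) = -20*(-3*(1 - 3))*11 = -20*(-3*(-2))*11 = -120*11 = -20*66 = -1320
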